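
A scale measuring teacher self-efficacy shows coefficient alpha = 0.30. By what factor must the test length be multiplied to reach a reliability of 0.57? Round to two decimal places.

n = 0.57 × (1 − 0.30) / [ 0.30 × (1 − 0.57) ]
n = 0.3990 / 0.1290 ≈ 3.0930

3.09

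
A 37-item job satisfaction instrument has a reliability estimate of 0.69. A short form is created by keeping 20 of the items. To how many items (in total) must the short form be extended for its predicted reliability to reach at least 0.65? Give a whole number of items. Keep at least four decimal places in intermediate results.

31

First, r for the 20-item form: n = 20/37 = 0.5405, so r_20 = 0.5405·0.69/(1 + (0.5405 − 1)·0.69) = 0.5461
Length factor from the short form to reach 0.65: n' = 0.65(1 − 0.5461) / [0.5461(1 − 0.65)] ≈ 1.5436
Total items = 1.5436 × 20 = 30.87, rounded up to 31.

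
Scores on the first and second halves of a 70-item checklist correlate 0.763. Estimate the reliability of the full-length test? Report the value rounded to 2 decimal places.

r_full = 2r_hh / (1 + r_hh) = 2 × 0.763 / (1 + 0.763)
       = 1.5260 / 1.7630 = 0.8656

0.87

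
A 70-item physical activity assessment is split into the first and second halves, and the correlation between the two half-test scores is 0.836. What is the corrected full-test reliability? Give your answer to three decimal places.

0.911

Each half is half the length of the full test, so the full test is n = 2 times a half.
r_full = 2r_hh / (1 + r_hh) = 2 × 0.836 / (1 + 0.836)
       = 1.6720 / 1.8360 = 0.9107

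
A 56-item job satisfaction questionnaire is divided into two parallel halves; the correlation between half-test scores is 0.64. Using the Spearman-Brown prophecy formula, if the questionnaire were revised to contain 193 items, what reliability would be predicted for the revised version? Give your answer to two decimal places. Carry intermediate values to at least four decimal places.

0.92

First correct the split-half correlation to full-test reliability: r_full = 2 × 0.64 / (1 + 0.64) ≈ 0.7805
Then adjust to 193 items: n = 193/56 = 3.4464
r_new = n·r_full / (1 + (n − 1)·r_full) = 2.6899 / 2.9094 ≈ 0.9246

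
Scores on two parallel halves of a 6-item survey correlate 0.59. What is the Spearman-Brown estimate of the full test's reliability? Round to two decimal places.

0.74

r_full = 2r_hh / (1 + r_hh) = 2 × 0.59 / (1 + 0.59)
r_full = 1.1800 / 1.5900 ≈ 0.7421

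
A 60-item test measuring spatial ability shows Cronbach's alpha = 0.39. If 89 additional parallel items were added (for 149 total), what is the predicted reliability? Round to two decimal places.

0.61

Length ratio n = 149/60 = 2.4833
By Spearman-Brown, r_new = n r / (1 + (n − 1) r).
r_new = (2.4833 × 0.39) / (1 + (2.4833 − 1) × 0.39)
     = 0.9685 / 1.5785 = 0.6136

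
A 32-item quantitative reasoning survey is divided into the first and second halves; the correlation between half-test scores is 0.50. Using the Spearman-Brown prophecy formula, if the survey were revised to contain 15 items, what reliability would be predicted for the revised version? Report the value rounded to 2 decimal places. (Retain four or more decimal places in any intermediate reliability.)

0.48

Full-test reliability from the split-half r: r_full = 2(0.50)/(1 + 0.50) = 0.6667
Then adjust to 15 items: n = 15/32 = 0.4688
r_new = n·r_full / (1 + (n − 1)·r_full) = 0.3125 / 0.6458 ≈ 0.4839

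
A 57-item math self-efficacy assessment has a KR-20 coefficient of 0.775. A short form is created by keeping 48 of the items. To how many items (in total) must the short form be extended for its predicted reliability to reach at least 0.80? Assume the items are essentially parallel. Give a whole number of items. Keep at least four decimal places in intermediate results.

First, r for the 48-item form: n = 48/57 = 0.8421, so r_48 = 0.8421·0.775/(1 + (0.8421 − 1)·0.775) = 0.7436
Length factor from the short form to reach 0.80: n' = 0.80(1 − 0.7436) / [0.7436(1 − 0.80)] ≈ 1.3792
Items = 1.3792 × 48 ≈ 66.20 → 67

67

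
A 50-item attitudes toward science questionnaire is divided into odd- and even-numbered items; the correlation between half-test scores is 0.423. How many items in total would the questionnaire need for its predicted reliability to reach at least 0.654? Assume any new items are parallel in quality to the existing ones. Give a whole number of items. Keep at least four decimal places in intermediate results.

r_full = 2(0.423)/(1 + 0.423) = 0.5945
Solve Spearman-Brown for n: n = 0.654(1 − 0.5945) / [0.5945(1 − 0.654)] = 1.2893
Required items = 1.2893 × 50 = 64.46, so 65 items.

65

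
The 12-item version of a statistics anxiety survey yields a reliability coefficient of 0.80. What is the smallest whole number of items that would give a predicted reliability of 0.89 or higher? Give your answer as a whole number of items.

n = 0.89 × (1 − 0.80) / [ 0.80 × (1 − 0.89) ]
  = 0.1780 / 0.0880 = 2.0227
So the test needs 2.0227 × 12 ≈ 24.27 items; rounding up, 25.

25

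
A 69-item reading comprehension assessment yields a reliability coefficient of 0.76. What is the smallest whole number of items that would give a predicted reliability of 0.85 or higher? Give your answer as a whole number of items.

Spearman-Brown solved for the length factor n:
n = r*(1 − r) / [ r (1 − r*) ]
n = 0.85(1 − 0.76) / [0.76(1 − 0.85)]
  = 0.2040 / 0.1140 = 1.7895
1.7895 × 69 = 123.48 → 124 items

124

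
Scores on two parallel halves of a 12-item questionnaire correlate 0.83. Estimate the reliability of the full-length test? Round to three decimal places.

0.907

r_full = 2(0.83) / (1 + 0.83)
       = 1.6600 / 1.8300 = 0.9071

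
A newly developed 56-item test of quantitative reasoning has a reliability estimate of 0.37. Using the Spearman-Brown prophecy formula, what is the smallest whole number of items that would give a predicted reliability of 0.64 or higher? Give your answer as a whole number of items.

Rearranging the Spearman-Brown formula for n,
n = r_target (1 − r_old) / [ r_old (1 − r_target) ]
n = [0.64 × 0.63] / [0.37 × 0.36]
n = 0.4032 / 0.1332 ≈ 3.0270
3.0270 × 56 = 169.51 → 170 items

170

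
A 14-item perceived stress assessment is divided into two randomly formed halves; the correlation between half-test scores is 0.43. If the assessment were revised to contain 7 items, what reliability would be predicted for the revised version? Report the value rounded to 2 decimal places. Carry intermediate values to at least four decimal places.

Spearman-Brown correction (n = 2): r_full = 2·0.43/(1 + 0.43) = 0.6014
Then adjust to 7 items: n = 7/14 = 0.5000
r_new = n·r_full / (1 + (n − 1)·r_full) = 0.3007 / 0.6993 ≈ 0.4300

0.43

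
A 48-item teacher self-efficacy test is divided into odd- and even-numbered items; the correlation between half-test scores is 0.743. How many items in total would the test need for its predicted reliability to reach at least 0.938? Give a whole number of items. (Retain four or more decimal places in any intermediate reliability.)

r_full = 2(0.743)/(1 + 0.743) = 0.8526
Solve Spearman-Brown for n: n = 0.938(1 − 0.8526) / [0.8526(1 − 0.938)] = 2.6156
Required items = 2.6156 × 48 = 125.55, so 126 items.

126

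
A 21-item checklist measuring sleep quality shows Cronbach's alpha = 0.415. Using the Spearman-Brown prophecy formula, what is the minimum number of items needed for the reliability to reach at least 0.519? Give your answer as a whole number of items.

32

n = 0.519(1 − 0.415) / [0.415(1 − 0.519)]
  = 0.303615 / 0.199615 = 1.5210
So the test needs 1.5210 × 21 ≈ 31.94 items; rounding up, 32.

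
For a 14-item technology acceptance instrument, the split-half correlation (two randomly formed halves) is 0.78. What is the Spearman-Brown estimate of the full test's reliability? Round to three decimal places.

Apply the Spearman-Brown correction with n = 2:
r_full = 2(0.78) / (1 + 0.78)
r_full = 1.5600 / 1.7800 ≈ 0.8764

0.876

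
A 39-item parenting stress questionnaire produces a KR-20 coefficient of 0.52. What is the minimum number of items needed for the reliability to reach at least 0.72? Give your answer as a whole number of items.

93

Invert Spearman-Brown to solve for n:
n = r*(1 − r) / [ r (1 − r*) ]
n = 0.72 × (1 − 0.52) / [ 0.52 × (1 − 0.72) ]
n = 0.3456 / 0.1456 ≈ 2.3736
So the test needs 2.3736 × 39 ≈ 92.57 items; rounding up, 93.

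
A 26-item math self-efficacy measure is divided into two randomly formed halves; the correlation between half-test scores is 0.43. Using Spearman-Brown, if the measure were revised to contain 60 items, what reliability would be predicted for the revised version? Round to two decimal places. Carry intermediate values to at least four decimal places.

Full-test reliability from the split-half r: r_full = 2(0.43)/(1 + 0.43) = 0.6014
Then adjust to 60 items: n = 60/26 = 2.3077
r_new = n·r_full / (1 + (n − 1)·r_full) = 1.3879 / 1.7865 ≈ 0.7769

0.78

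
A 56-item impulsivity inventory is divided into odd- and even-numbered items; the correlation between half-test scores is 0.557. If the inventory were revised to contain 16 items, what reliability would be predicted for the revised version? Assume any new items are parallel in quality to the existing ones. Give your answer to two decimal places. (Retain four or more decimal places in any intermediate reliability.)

0.42

Full-test reliability from the split-half r: r_full = 2(0.557)/(1 + 0.557) = 0.7155
Then adjust to 16 items: n = 16/56 = 0.2857
r_new = n·r_full / (1 + (n − 1)·r_full) = 0.2044 / 0.4889 ≈ 0.4181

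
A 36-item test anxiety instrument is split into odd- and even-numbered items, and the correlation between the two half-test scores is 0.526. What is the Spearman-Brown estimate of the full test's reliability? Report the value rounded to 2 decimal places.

Each half is half the length of the full test, so the full test is n = 2 times a half.
r_full = 2(0.526) / (1 + 0.526)
r_full = 1.0520 / 1.5260 ≈ 0.6894

0.69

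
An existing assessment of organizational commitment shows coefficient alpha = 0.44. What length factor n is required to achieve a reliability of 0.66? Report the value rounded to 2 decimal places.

n = [0.66 × 0.56] / [0.44 × 0.34]
n = 0.3696 / 0.1496 ≈ 2.4706

2.47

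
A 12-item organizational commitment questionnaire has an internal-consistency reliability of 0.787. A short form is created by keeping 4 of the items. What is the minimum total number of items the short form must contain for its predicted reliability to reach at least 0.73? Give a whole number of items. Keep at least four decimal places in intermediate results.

9

First, r for the 4-item form: n = 4/12 = 0.3333, so r_4 = 0.3333·0.787/(1 + (0.3333 − 1)·0.787) = 0.5519
Length factor from the short form to reach 0.73: n' = 0.73(1 − 0.5519) / [0.5519(1 − 0.73)] ≈ 2.1952
Total items = 2.1952 × 4 = 8.78, rounded up to 9.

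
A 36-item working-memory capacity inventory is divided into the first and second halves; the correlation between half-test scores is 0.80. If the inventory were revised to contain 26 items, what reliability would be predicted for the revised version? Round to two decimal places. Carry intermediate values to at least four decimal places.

Full-test reliability from the split-half r: r_full = 2(0.80)/(1 + 0.80) = 0.8889
Length factor from 36 to 26 items: n = 26/36 = 0.7222
r_new = n·r_full / (1 + (n − 1)·r_full) = 0.6420 / 0.7531 ≈ 0.8525

0.85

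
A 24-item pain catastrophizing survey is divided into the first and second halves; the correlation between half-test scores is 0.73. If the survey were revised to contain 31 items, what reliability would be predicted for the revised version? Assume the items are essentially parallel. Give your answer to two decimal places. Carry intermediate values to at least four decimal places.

Spearman-Brown correction (n = 2): r_full = 2·0.73/(1 + 0.73) = 0.8439
Then adjust to 31 items: n = 31/24 = 1.2917
r_new = n·r_full / (1 + (n − 1)·r_full) = 1.0901 / 1.2462 ≈ 0.8747

0.87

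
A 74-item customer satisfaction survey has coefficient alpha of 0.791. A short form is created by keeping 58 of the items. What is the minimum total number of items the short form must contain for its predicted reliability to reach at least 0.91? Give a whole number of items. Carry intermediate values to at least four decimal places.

Short-form reliability: n = 58/74 = 0.7838; r_58 = n·r/(1+(n−1)r) ≈ 0.7479
Length factor from the short form to reach 0.91: n' = 0.91(1 − 0.7479) / [0.7479(1 − 0.91)] ≈ 3.4082
Items = 3.4082 × 58 ≈ 197.68 → 198

198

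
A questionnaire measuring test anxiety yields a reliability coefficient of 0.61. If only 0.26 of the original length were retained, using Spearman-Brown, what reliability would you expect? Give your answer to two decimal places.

0.29

Spearman-Brown: r_new = n·r / (1 + (n − 1)·r)
r_new = (0.26 × 0.61) / (1 + (0.26 − 1) × 0.61)
r_new = 0.1586 / 0.5486 ≈ 0.2891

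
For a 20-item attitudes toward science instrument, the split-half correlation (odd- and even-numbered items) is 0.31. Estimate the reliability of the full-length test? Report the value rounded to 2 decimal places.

0.47

r_full = 2(0.31) / (1 + 0.31)
r_full = 0.6200 / 1.3100 ≈ 0.4733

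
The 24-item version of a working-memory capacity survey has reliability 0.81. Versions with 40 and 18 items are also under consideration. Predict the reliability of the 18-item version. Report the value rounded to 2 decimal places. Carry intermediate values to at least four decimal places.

The 40-item form is not needed; work directly from the 24-item form with n = 18/24 = 0.7500.
r_{18} = n·r / (1 + (n − 1)·r) = 0.6075 / 0.7975 ≈ 0.7618

0.76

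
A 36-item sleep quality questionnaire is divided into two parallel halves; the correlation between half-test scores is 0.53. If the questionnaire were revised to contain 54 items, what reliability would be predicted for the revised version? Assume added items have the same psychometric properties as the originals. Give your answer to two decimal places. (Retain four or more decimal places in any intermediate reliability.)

First correct the split-half correlation to full-test reliability: r_full = 2 × 0.53 / (1 + 0.53) ≈ 0.6928
Then adjust to 54 items: n = 54/36 = 1.5000
r_new = n·r_full / (1 + (n − 1)·r_full) = 1.0392 / 1.3464 ≈ 0.7718

0.77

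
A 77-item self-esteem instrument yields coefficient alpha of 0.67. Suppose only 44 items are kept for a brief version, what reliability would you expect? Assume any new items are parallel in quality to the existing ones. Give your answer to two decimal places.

0.54

Length ratio n = 44/77 = 0.5714
Apply the Spearman-Brown prophecy formula, r' = nr / [1 + (n − 1)r]:
r_new = (0.5714 × 0.67) / (1 + (0.5714 − 1) × 0.67)
     = 0.3828 / 0.7128 = 0.5370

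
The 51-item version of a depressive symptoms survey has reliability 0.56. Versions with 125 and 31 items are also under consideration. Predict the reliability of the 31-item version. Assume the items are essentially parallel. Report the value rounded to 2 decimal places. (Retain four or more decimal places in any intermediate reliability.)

Only the ratio of lengths matters: n = 31/51 = 0.6078
r_{31} = n·r / (1 + (n − 1)·r) = 0.3404 / 0.7804 ≈ 0.4362

0.44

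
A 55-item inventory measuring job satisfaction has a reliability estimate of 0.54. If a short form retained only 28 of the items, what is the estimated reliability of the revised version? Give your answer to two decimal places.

0.37

The new length is 28/55 = 0.5091 times the old.
r_new = (0.5091 × 0.54) / (1 + (0.5091 − 1) × 0.54)
r_new = 0.2749 / 0.7349 ≈ 0.3741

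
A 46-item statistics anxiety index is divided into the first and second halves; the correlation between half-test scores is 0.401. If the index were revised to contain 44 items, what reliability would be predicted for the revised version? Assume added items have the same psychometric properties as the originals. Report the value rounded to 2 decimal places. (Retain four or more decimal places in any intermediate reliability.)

0.56

Full-test reliability from the split-half r: r_full = 2(0.401)/(1 + 0.401) = 0.5724
Then adjust to 44 items: n = 44/46 = 0.9565
r_new = n·r_full / (1 + (n − 1)·r_full) = 0.5475 / 0.9751 ≈ 0.5615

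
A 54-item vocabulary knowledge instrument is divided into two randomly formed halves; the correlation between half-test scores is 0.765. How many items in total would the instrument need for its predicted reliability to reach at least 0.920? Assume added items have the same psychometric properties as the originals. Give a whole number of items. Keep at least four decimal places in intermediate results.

96

r_full = 2(0.765)/(1 + 0.765) = 0.8669
Solve Spearman-Brown for n: n = 0.920(1 − 0.8669) / [0.8669(1 − 0.920)] = 1.7657
Required items = 1.7657 × 54 = 95.35, so 96 items.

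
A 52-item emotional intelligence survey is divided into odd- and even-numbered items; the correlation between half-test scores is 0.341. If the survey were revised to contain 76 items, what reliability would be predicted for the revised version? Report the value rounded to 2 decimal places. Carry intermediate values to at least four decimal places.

0.60

First correct the split-half correlation to full-test reliability: r_full = 2 × 0.341 / (1 + 0.341) ≈ 0.5086
Length factor from 52 to 76 items: n = 76/52 = 1.4615
r_new = n·r_full / (1 + (n − 1)·r_full) = 0.7433 / 1.2347 ≈ 0.6020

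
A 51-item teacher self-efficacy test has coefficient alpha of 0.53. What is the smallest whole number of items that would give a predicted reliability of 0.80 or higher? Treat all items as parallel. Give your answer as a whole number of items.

181

n = 0.80(1 − 0.53) / [0.53(1 − 0.80)]
  = 0.3760 / 0.1060 = 3.5472
So the test needs 3.5472 × 51 ≈ 180.91 items; rounding up, 181.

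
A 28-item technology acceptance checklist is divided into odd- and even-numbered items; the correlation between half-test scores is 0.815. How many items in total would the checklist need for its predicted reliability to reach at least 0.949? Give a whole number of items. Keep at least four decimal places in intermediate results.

Corrected full-test reliability: r_full = 2 × 0.815 / (1 + 0.815) ≈ 0.8981
n = r_tgt(1 − r_full) / [r_full(1 − r_tgt)] = 0.949 × 0.1019 / (0.8981 × 0.051) ≈ 2.1113
Required items = 2.1113 × 28 = 59.12, so 60 items.

60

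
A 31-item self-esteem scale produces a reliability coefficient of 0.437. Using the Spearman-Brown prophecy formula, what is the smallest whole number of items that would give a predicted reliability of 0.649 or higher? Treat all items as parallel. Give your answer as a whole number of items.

74

n = 0.649(1 − 0.437) / [0.437(1 − 0.649)]
  = 0.365387 / 0.153387 = 2.3821
Items needed = n × 31 = 2.3821 × 31 ≈ 73.85 → round up to 74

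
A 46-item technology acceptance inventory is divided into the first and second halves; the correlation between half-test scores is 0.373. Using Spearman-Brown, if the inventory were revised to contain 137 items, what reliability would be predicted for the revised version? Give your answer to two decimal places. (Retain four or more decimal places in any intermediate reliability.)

0.78

First correct the split-half correlation to full-test reliability: r_full = 2 × 0.373 / (1 + 0.373) ≈ 0.5433
Then adjust to 137 items: n = 137/46 = 2.9783
r_new = n·r_full / (1 + (n − 1)·r_full) = 1.6181 / 2.0748 ≈ 0.7799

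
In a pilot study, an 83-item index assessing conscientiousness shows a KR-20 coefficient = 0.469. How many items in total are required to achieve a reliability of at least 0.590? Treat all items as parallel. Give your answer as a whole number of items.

Rearranging the Spearman-Brown formula for n,
n = r*(1 − r) / [ r (1 − r*) ]
n = [0.590 × 0.531] / [0.469 × 0.410]
n = 0.313290 / 0.192290 ≈ 1.6293
Items needed = n × 83 = 1.6293 × 83 ≈ 135.23 → round up to 136

136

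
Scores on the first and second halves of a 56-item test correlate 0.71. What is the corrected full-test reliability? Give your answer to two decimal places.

0.83

r_full = 2(0.71) / (1 + 0.71)
       = 1.4200 / 1.7100 = 0.8304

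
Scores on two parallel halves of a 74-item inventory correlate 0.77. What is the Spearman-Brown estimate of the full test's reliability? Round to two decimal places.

0.87

The full test is twice the length of either half (n = 2).
r_full = 2r_hh / (1 + r_hh) = 2 × 0.77 / (1 + 0.77)
r_full = 1.5400 / 1.7700 ≈ 0.8701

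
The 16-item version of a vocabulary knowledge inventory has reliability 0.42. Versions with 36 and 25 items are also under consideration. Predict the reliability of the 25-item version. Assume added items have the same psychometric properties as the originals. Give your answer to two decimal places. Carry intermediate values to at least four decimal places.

Only the ratio of lengths matters: n = 25/16 = 1.5625
r_{25} = n·r / (1 + (n − 1)·r) = 0.6562 / 1.2363 ≈ 0.5308

0.53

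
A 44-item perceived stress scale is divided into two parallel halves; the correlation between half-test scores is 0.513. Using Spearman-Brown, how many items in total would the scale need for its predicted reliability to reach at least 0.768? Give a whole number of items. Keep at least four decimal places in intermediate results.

Corrected full-test reliability: r_full = 2 × 0.513 / (1 + 0.513) ≈ 0.6781
n = r_tgt(1 − r_full) / [r_full(1 − r_tgt)] = 0.768 × 0.3219 / (0.6781 × 0.232) ≈ 1.5714
Required items = 1.5714 × 44 = 69.14, so 70 items.

70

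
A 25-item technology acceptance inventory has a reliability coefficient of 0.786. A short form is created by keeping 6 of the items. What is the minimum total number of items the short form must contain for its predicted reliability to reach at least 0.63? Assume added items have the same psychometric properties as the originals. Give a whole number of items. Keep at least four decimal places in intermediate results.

First, r for the 6-item form: n = 6/25 = 0.2400, so r_6 = 0.2400·0.786/(1 + (0.2400 − 1)·0.786) = 0.4685
Then solve for n' with r_old = 0.4685, r_target = 0.63: n' = 0.63(1 − 0.4685)/[0.4685(1 − 0.63)] = 1.9317
Total items = 1.9317 × 6 = 11.59, rounded up to 12.

12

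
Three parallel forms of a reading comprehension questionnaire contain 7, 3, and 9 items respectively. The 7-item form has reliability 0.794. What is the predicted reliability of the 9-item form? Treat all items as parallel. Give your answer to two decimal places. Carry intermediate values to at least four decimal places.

Only the ratio of lengths matters: n = 9/7 = 1.2857
r_{9} = n·r / (1 + (n − 1)·r) = 1.0208 / 1.2268 ≈ 0.8321

0.83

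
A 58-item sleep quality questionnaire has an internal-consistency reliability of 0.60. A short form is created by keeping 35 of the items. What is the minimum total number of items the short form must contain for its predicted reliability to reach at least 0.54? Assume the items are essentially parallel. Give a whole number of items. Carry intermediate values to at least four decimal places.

First, r for the 35-item form: n = 35/58 = 0.6034, so r_35 = 0.6034·0.60/(1 + (0.6034 − 1)·0.60) = 0.4751
Then solve for n' with r_old = 0.4751, r_target = 0.54: n' = 0.54(1 − 0.4751)/[0.4751(1 − 0.54)] = 1.2970
Items = 1.2970 × 35 ≈ 45.39 → 46

46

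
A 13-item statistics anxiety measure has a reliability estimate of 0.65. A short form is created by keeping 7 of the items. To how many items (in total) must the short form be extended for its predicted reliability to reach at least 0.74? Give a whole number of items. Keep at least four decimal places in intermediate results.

20

First, r for the 7-item form: n = 7/13 = 0.5385, so r_7 = 0.5385·0.65/(1 + (0.5385 − 1)·0.65) = 0.5000
Then solve for n' with r_old = 0.5000, r_target = 0.74: n' = 0.74(1 − 0.5000)/[0.5000(1 − 0.74)] = 2.8462
Total items = 2.8462 × 7 = 19.92, rounded up to 20.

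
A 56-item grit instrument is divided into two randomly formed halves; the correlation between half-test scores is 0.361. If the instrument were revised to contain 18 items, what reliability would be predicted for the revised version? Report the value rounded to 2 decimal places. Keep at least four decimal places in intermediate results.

Spearman-Brown correction (n = 2): r_full = 2·0.361/(1 + 0.361) = 0.5305
Then adjust to 18 items: n = 18/56 = 0.3214
r_new = n·r_full / (1 + (n − 1)·r_full) = 0.1705 / 0.6400 ≈ 0.2664

0.27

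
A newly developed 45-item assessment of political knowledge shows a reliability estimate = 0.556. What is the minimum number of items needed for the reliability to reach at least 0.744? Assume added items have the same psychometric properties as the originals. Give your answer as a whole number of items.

Rearranging the Spearman-Brown formula for n,
n = r*(1 − r) / [ r (1 − r*) ]
n = 0.744 × (1 − 0.556) / [ 0.556 × (1 − 0.744) ]
  = 0.330336 / 0.142336 = 2.3208
Items needed = n × 45 = 2.3208 × 45 ≈ 104.44 → round up to 105

105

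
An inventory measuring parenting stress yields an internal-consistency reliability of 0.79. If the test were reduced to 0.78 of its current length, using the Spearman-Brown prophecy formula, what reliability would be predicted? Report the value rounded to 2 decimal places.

0.75

r_new = 0.78·0.79 / [1 + (0.78 − 1)·0.79]
     = 0.6162 / 0.8262 = 0.7458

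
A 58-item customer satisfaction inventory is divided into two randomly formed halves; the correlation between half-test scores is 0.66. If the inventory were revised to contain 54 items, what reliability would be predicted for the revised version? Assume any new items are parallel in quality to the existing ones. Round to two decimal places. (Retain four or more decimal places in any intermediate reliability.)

0.78

Spearman-Brown correction (n = 2): r_full = 2·0.66/(1 + 0.66) = 0.7952
Length factor from 58 to 54 items: n = 54/58 = 0.9310
r_new = n·r_full / (1 + (n − 1)·r_full) = 0.7403 / 0.9451 ≈ 0.7833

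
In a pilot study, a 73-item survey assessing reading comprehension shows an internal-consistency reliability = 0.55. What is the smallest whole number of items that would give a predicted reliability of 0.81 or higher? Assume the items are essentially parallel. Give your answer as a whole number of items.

255

Invert Spearman-Brown to solve for n:
n = r*(1 − r) / [ r (1 − r*) ]
n = 0.81 × (1 − 0.55) / [ 0.55 × (1 − 0.81) ]
  = 0.3645 / 0.1045 = 3.4880
Items needed = n × 73 = 3.4880 × 73 ≈ 254.62 → round up to 255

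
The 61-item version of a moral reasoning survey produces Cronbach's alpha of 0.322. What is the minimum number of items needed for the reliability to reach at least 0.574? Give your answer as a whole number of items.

n = 0.574 × (1 − 0.322) / [ 0.322 × (1 − 0.574) ]
  = 0.389172 / 0.137172 = 2.8371
Items needed = n × 61 = 2.8371 × 61 ≈ 173.06 → round up to 174

174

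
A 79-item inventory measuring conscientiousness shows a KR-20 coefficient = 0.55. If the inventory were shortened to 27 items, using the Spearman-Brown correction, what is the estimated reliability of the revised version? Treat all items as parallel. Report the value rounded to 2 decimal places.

0.29

Length ratio n = 27/79 = 0.3418
Spearman-Brown: r_new = n·r / (1 + (n − 1)·r)
r_new = 0.3418·0.55 / [1 + (0.3418 − 1)·0.55]
r_new = 0.1880 / 0.6380 ≈ 0.2947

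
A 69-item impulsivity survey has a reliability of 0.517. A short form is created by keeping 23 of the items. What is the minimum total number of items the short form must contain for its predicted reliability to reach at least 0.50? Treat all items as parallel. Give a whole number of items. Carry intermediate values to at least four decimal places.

65

First, r for the 23-item form: n = 23/69 = 0.3333, so r_23 = 0.3333·0.517/(1 + (0.3333 − 1)·0.517) = 0.2630
Then solve for n' with r_old = 0.2630, r_target = 0.50: n' = 0.50(1 − 0.2630)/[0.2630(1 − 0.50)] = 2.8023
Total items = 2.8023 × 23 = 64.45, rounded up to 65.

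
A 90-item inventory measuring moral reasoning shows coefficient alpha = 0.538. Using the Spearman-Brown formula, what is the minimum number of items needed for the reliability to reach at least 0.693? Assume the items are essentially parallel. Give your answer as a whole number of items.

175

n = 0.693(1 − 0.538) / [0.538(1 − 0.693)]
  = 0.320166 / 0.165166 = 1.9384
So the test needs 1.9384 × 90 ≈ 174.46 items; rounding up, 175.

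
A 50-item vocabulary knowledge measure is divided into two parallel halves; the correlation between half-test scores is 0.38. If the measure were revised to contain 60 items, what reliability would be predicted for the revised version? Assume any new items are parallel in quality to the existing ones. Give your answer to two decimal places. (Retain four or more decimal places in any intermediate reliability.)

0.60

Spearman-Brown correction (n = 2): r_full = 2·0.38/(1 + 0.38) = 0.5507
Length factor from 50 to 60 items: n = 60/50 = 1.2000
r_new = n·r_full / (1 + (n − 1)·r_full) = 0.6608 / 1.1101 ≈ 0.5953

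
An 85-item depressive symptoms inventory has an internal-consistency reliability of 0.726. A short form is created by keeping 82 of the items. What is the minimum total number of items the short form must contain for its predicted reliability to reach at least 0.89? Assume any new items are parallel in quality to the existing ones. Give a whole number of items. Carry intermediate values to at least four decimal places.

260

Short-form reliability: n = 82/85 = 0.9647; r_82 = n·r/(1+(n−1)r) ≈ 0.7188
Length factor from the short form to reach 0.89: n' = 0.89(1 − 0.7188) / [0.7188(1 − 0.89)] ≈ 3.1652
Total items = 3.1652 × 82 = 259.55, rounded up to 260.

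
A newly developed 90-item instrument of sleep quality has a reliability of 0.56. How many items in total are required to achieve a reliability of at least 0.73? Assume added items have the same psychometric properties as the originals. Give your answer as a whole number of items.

192

Spearman-Brown solved for the length factor n:
n = r*(1 − r) / [ r (1 − r*) ]
n = [0.73 × 0.44] / [0.56 × 0.27]
  = 0.3212 / 0.1512 = 2.1243
2.1243 × 90 = 191.19 → 192 items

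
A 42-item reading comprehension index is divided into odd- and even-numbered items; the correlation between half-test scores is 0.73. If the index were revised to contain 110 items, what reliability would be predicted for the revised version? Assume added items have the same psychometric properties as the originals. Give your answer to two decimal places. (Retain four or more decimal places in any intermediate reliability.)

0.93

Full-test reliability from the split-half r: r_full = 2(0.73)/(1 + 0.73) = 0.8439
Then adjust to 110 items: n = 110/42 = 2.6190
r_new = n·r_full / (1 + (n − 1)·r_full) = 2.2102 / 2.3663 ≈ 0.9340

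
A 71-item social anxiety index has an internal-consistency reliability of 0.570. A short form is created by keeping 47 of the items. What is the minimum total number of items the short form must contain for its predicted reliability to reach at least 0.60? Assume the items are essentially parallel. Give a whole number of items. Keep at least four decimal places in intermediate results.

First, r for the 47-item form: n = 47/71 = 0.6620, so r_47 = 0.6620·0.570/(1 + (0.6620 − 1)·0.570) = 0.4674
Length factor from the short form to reach 0.60: n' = 0.60(1 − 0.4674) / [0.4674(1 − 0.60)] ≈ 1.7092
Items = 1.7092 × 47 ≈ 80.33 → 81

81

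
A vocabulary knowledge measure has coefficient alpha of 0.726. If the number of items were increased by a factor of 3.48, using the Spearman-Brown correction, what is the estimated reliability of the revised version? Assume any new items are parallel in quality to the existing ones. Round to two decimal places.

By Spearman-Brown, r_new = n r / (1 + (n − 1) r).
r_new = 3.48·0.726 / [1 + (3.48 − 1)·0.726]
r_new = 2.5265 / 2.8005 ≈ 0.9022

0.90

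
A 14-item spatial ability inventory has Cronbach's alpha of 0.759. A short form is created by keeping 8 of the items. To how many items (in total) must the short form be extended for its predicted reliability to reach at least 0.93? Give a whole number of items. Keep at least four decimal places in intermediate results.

Short-form reliability: n = 8/14 = 0.5714; r_8 = n·r/(1+(n−1)r) ≈ 0.6428
Length factor from the short form to reach 0.93: n' = 0.93(1 − 0.6428) / [0.6428(1 − 0.93)] ≈ 7.3828
Total items = 7.3828 × 8 = 59.06, rounded up to 60.

60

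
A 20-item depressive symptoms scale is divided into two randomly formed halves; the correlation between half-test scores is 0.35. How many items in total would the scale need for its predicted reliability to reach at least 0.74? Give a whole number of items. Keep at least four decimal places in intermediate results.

53

Corrected full-test reliability: r_full = 2 × 0.35 / (1 + 0.35) ≈ 0.5185
n = r_tgt(1 − r_full) / [r_full(1 − r_tgt)] = 0.74 × 0.4815 / (0.5185 × 0.26) ≈ 2.6431
Required items = 2.6431 × 20 = 52.86, so 53 items.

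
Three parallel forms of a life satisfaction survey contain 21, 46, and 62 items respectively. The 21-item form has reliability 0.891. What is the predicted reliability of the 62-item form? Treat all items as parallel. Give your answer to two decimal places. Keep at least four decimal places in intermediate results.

The 46-item form is not needed; work directly from the 21-item form with n = 62/21 = 2.9524.
r_{62} = n·r / (1 + (n − 1)·r) = 2.6306 / 2.7396 ≈ 0.9602

0.96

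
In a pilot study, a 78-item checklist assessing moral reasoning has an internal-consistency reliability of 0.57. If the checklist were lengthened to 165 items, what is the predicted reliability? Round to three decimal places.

The new length is 165/78 = 2.1154 times the old.
r_new = 2.1154·0.57 / [1 + (2.1154 − 1)·0.57]
r_new = 1.2058 / 1.6358 ≈ 0.7371

0.737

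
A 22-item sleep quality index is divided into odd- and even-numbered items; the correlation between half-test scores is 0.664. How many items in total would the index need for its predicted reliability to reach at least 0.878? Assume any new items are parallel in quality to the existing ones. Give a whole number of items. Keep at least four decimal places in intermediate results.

r_full = 2(0.664)/(1 + 0.664) = 0.7981
Solve Spearman-Brown for n: n = 0.878(1 − 0.7981) / [0.7981(1 − 0.878)] = 1.8206
Items = 1.8206 × 22 ≈ 40.05 → 41

41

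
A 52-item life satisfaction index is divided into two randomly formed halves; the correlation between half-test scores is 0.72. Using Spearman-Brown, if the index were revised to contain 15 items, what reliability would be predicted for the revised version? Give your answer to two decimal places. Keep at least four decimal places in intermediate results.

0.60

Spearman-Brown correction (n = 2): r_full = 2·0.72/(1 + 0.72) = 0.8372
Then adjust to 15 items: n = 15/52 = 0.2885
r_new = n·r_full / (1 + (n − 1)·r_full) = 0.2415 / 0.4043 ≈ 0.5973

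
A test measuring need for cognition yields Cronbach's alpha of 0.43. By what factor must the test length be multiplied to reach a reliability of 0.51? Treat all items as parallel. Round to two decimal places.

n = 0.51 × (1 − 0.43) / [ 0.43 × (1 − 0.51) ]
n = 0.2907 / 0.2107 ≈ 1.3797

1.38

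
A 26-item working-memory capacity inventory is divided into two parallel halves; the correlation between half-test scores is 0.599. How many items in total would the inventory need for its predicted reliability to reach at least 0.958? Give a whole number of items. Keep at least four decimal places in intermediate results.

r_full = 2(0.599)/(1 + 0.599) = 0.7492
Solve Spearman-Brown for n: n = 0.958(1 − 0.7492) / [0.7492(1 − 0.958)] = 7.6356
Required items = 7.6356 × 26 = 198.53, so 199 items.

199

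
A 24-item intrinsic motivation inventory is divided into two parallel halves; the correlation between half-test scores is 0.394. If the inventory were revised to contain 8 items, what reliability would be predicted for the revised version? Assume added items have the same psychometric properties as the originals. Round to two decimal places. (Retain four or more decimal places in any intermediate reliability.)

0.30

Full-test reliability from the split-half r: r_full = 2(0.394)/(1 + 0.394) = 0.5653
Then adjust to 8 items: n = 8/24 = 0.3333
r_new = n·r_full / (1 + (n − 1)·r_full) = 0.1884 / 0.6231 ≈ 0.3024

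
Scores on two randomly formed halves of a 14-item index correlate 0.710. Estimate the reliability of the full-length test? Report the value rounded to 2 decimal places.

Apply the Spearman-Brown correction with n = 2:
r_full = 2(0.710) / (1 + 0.710)
       = 1.4200 / 1.7100 = 0.8304

0.83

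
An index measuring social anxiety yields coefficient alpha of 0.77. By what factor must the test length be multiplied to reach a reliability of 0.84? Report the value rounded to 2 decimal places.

n = [0.84 × 0.23] / [0.77 × 0.16]
n = 0.1932 / 0.1232 ≈ 1.5682

1.57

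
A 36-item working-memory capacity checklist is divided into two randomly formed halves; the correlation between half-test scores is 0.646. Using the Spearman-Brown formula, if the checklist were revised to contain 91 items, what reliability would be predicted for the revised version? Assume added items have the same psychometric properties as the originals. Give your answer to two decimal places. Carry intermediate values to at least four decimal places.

0.90

First correct the split-half correlation to full-test reliability: r_full = 2 × 0.646 / (1 + 0.646) ≈ 0.7849
Then adjust to 91 items: n = 91/36 = 2.5278
r_new = n·r_full / (1 + (n − 1)·r_full) = 1.9841 / 2.1992 ≈ 0.9022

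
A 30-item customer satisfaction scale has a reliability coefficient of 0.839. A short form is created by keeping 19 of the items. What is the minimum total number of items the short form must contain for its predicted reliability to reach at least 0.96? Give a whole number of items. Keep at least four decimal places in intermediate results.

139

Short-form reliability: n = 19/30 = 0.6333; r_19 = n·r/(1+(n−1)r) ≈ 0.7675
Then solve for n' with r_old = 0.7675, r_target = 0.96: n' = 0.96(1 − 0.7675)/[0.7675(1 − 0.96)] = 7.2704
Items = 7.2704 × 19 ≈ 138.14 → 139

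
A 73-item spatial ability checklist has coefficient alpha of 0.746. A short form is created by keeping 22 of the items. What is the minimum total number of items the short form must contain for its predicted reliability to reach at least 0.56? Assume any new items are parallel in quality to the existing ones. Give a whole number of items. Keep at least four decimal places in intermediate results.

32

Short-form reliability: n = 22/73 = 0.3014; r_22 = n·r/(1+(n−1)r) ≈ 0.4696
Then solve for n' with r_old = 0.4696, r_target = 0.56: n' = 0.56(1 − 0.4696)/[0.4696(1 − 0.56)] = 1.4375
Total items = 1.4375 × 22 = 31.62, rounded up to 32.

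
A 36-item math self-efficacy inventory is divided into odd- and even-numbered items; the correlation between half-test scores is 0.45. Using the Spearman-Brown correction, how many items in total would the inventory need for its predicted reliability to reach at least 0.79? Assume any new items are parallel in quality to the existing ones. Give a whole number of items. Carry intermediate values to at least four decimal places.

83

r_full = 2(0.45)/(1 + 0.45) = 0.6207
Solve Spearman-Brown for n: n = 0.79(1 − 0.6207) / [0.6207(1 − 0.79)] = 2.2988
Items = 2.2988 × 36 ≈ 82.76 → 83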